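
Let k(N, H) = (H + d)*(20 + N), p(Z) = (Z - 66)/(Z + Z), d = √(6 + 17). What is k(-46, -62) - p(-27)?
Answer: 28985/18 - 26*√23 ≈ 1485.6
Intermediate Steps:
d = √23 ≈ 4.7958
p(Z) = (-66 + Z)/(2*Z) (p(Z) = (-66 + Z)/((2*Z)) = (-66 + Z)*(1/(2*Z)) = (-66 + Z)/(2*Z))
k(N, H) = (20 + N)*(H + √23) (k(N, H) = (H + √23)*(20 + N) = (20 + N)*(H + √23))
k(-46, -62) - p(-27) = (20*(-62) + 20*√23 - 62*(-46) - 46*√23) - (-66 - 27)/(2*(-27)) = (-1240 + 20*√23 + 2852 - 46*√23) - (-1)*(-93)/(2*27) = (1612 - 26*√23) - 1*31/18 = (1612 - 26*√23) - 31/18 = 28985/18 - 26*√23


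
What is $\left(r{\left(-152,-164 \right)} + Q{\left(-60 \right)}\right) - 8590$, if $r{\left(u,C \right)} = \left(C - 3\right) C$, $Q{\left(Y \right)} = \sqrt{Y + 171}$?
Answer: $18798 + \sqrt{111} \approx 18809.0$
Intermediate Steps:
$Q{\left(Y \right)} = \sqrt{171 + Y}$
$r{\left(u,C \right)} = C \left(-3 + C\right)$ ($r{\left(u,C \right)} = \left(-3 + C\right) C = C \left(-3 + C\right)$)
$\left(r{\left(-152,-164 \right)} + Q{\left(-60 \right)}\right) - 8590 = \left(- 164 \left(-3 - 164\right) + \sqrt{171 - 60}\right) - 8590 = \left(\left(-164\right) \left(-167\right) + \sqrt{111}\right) - 8590 = \left(27388 + \sqrt{111}\right) - 8590 = 18798 + \sqrt{111}$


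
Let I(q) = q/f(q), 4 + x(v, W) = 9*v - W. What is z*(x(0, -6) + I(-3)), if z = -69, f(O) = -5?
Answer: -897/5 ≈ -179.40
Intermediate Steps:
x(v, W) = -4 - W + 9*v (x(v, W) = -4 + (9*v - W) = -4 + (-W + 9*v) = -4 - W + 9*v)
I(q) = -q/5 (I(q) = q/(-5) = q*(-⅕) = -q/5)
z*(x(0, -6) + I(-3)) = -69*((-4 - 1*(-6) + 9*0) - ⅕*(-3)) = -69*((-4 + 6 + 0) + ⅗) = -69*(2 + ⅗) = -69*13/5 = -897/5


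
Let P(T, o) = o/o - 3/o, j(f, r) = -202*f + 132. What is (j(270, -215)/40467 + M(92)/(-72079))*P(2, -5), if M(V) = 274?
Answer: -299639024/138896233 ≈ -2.1573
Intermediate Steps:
j(f, r) = 132 - 202*f
P(T, o) = 1 - 3/o
(j(270, -215)/40467 + M(92)/(-72079))*P(2, -5) = ((132 - 202*270)/40467 + 274/(-72079))*((-3 - 5)/(-5)) = ((132 - 54540)*(1/40467) + 274*(-1/72079))*(-⅕*(-8)) = (-54408*1/40467 - 274/72079)*(8/5) = (-18136/13489 - 274/72079)*(8/5) = -187274390/138896233*8/5 = -299639024/138896233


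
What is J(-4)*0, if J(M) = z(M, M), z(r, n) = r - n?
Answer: 0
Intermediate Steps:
J(M) = 0 (J(M) = M - M = 0)
J(-4)*0 = 0*0 = 0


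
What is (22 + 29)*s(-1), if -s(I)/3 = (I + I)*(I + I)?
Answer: -612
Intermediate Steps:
s(I) = -12*I² (s(I) = -3*(I + I)*(I + I) = -3*2*I*2*I = -12*I²)
(22 + 29)*s(-1) = (22 + 29)*(-12*(-1)²) = 51*(-12*1) = 51*(-12) = -612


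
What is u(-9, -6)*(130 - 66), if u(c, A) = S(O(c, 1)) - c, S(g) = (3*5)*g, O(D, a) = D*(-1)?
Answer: 9216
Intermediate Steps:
O(D, a) = -D
S(g) = 15*g
u(c, A) = -16*c (u(c, A) = 15*(-c) - c = -15*c - c = -16*c)
u(-9, -6)*(130 - 66) = (-16*(-9))*(130 - 66) = 144*64 = 9216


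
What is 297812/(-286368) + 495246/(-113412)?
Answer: -3658292939/676615992 ≈ -5.4067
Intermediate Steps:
297812/(-286368) + 495246/(-113412) = 297812*(-1/286368) + 495246*(-1/113412) = -74453/71592 - 82541/18902 = -3658292939/676615992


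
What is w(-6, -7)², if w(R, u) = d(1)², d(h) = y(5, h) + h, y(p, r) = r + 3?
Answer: 625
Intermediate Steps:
y(p, r) = 3 + r
d(h) = 3 + 2*h (d(h) = (3 + h) + h = 3 + 2*h)
w(R, u) = 25 (w(R, u) = (3 + 2*1)² = (3 + 2)² = 5² = 25)
w(-6, -7)² = 25² = 625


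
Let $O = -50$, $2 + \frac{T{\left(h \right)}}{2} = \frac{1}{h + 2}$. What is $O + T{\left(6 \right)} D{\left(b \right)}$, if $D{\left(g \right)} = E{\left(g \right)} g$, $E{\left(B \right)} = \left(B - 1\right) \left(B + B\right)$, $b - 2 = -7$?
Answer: $1075$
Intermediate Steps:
$b = -5$ ($b = 2 - 7 = -5$)
$E{\left(B \right)} = 2 B \left(-1 + B\right)$ ($E{\left(B \right)} = \left(-1 + B\right) 2 B = 2 B \left(-1 + B\right)$)
$D{\left(g \right)} = 2 g^{2} \left(-1 + g\right)$ ($D{\left(g \right)} = 2 g \left(-1 + g\right) g = 2 g^{2} \left(-1 + g\right)$)
$T{\left(h \right)} = -4 + \frac{2}{2 + h}$ ($T{\left(h \right)} = -4 + \frac{2}{h + 2} = -4 + \frac{2}{2 + h}$)
$O + T{\left(6 \right)} D{\left(b \right)} = -50 + \frac{2 \left(-3 - 12\right)}{2 + 6} \cdot 2 \left(-5\right)^{2} \left(-1 - 5\right) = -50 + \frac{2 \left(-3 - 12\right)}{8} \cdot 2 \cdot 25 \left(-6\right) = -50 + 2 \cdot \frac{1}{8} \left(-15\right) \left(-300\right) = -50 - -1125 = -50 + 1125 = 1075$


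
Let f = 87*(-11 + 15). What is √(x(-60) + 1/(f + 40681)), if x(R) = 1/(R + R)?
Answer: I*√50353660830/2461740 ≈ 0.091154*I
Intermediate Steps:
f = 348 (f = 87*4 = 348)
x(R) = 1/(2*R)
√(x(-60) + 1/(f + 40681)) = √((½)/(-60) + 1/(348 + 40681)) = √((½)*(-1/60) + 1/41029) = √(-1/120 + 1/41029) = √(-40909/4923480) = I*√50353660830/2461740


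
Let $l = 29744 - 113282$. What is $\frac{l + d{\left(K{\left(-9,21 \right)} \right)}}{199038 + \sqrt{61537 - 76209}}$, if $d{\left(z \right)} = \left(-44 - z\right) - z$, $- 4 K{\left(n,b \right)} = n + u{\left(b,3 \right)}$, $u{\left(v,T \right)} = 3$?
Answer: $- \frac{1188327945}{2829724294} + \frac{83585 i \sqrt{917}}{9904035029} \approx -0.41994 + 0.00025556 i$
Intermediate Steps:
$K{\left(n,b \right)} = - \frac{3}{4} - \frac{n}{4}$ ($K{\left(n,b \right)} = - \frac{n + 3}{4} = - \frac{3 + n}{4} = - \frac{3}{4} - \frac{n}{4}$)
$d{\left(z \right)} = -44 - 2 z$
$l = -83538$
$\frac{l + d{\left(K{\left(-9,21 \right)} \right)}}{199038 + \sqrt{61537 - 76209}} = \frac{-83538 - \left(44 + 2 \left(- \frac{3}{4} - - \frac{9}{4}\right)\right)}{199038 + \sqrt{61537 - 76209}} = \frac{-83538 - \left(44 + 2 \left(- \frac{3}{4} + \frac{9}{4}\right)\right)}{199038 + \sqrt{-14672}} = \frac{-83538 - 47}{199038 + 4 i \sqrt{917}} = - \frac{83585}{199038 + 4 i \sqrt{917}}$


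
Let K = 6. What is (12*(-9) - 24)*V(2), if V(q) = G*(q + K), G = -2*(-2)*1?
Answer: -4224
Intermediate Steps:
G = 4 (G = 4*1 = 4)
V(q) = 24 + 4*q (V(q) = 4*(q + 6) = 4*(6 + q) = 24 + 4*q)
(12*(-9) - 24)*V(2) = (12*(-9) - 24)*(24 + 4*2) = (-108 - 24)*(24 + 8) = -132*32 = -4224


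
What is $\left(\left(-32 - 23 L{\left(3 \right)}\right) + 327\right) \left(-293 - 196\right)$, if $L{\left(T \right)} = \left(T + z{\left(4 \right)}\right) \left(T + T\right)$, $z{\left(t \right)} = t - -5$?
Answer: $665529$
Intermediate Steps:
$z{\left(t \right)} = 5 + t$ ($z{\left(t \right)} = t + 5 = 5 + t$)
$L{\left(T \right)} = 2 T \left(9 + T\right)$ ($L{\left(T \right)} = \left(T + \left(5 + 4\right)\right) \left(T + T\right) = \left(T + 9\right) 2 T = \left(9 + T\right) 2 T = 2 T \left(9 + T\right)$)
$\left(\left(-32 - 23 L{\left(3 \right)}\right) + 327\right) \left(-293 - 196\right) = \left(\left(-32 - 23 \cdot 2 \cdot 3 \left(9 + 3\right)\right) + 327\right) \left(-293 - 196\right) = \left(\left(-32 - 23 \cdot 2 \cdot 3 \cdot 12\right) + 327\right) \left(-489\right) = \left(\left(-32 - 1656\right) + 327\right) \left(-489\right) = \left(-1688 + 327\right) \left(-489\right) = \left(-1361\right) \left(-489\right) = 665529$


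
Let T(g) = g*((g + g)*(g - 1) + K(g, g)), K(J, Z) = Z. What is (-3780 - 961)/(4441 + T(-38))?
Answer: 4741/106747 ≈ 0.044413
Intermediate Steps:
T(g) = g*(g + 2*g*(-1 + g)) (T(g) = g*((g + g)*(g - 1) + g) = g*((2*g)*(-1 + g) + g) = g*(2*g*(-1 + g) + g) = g*(g + 2*g*(-1 + g)))
(-3780 - 961)/(4441 + T(-38)) = (-3780 - 961)/(4441 + (-38)**2*(-1 + 2*(-38))) = -4741/(4441 + 1444*(-1 - 76)) = -4741/(4441 + 1444*(-77)) = -4741/(4441 - 111188) = -4741/(-106747) = -4741*(-1/106747) = 4741/106747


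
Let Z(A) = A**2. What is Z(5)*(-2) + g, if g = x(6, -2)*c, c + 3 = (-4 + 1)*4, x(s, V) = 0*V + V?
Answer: -20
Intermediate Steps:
x(s, V) = V (x(s, V) = 0 + V = V)
c = -15 (c = -3 + (-4 + 1)*4 = -3 - 3*4 = -3 - 12 = -15)
g = 30 (g = -2*(-15) = 30)
Z(5)*(-2) + g = 5**2*(-2) + 30 = 25*(-2) + 30 = -50 + 30 = -20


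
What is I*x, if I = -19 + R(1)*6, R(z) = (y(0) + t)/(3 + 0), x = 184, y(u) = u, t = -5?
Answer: -5336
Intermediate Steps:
R(z) = -5/3 (R(z) = (0 - 5)/(3 + 0) = -5/3)
I = -29 (I = -19 - 5/3*6 = -19 - 10 = -29)
I*x = -29*184 = -5336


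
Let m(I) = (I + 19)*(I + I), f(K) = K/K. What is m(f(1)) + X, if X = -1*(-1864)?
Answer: 1904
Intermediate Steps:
f(K) = 1
m(I) = 2*I*(19 + I) (m(I) = (19 + I)*(2*I) = 2*I*(19 + I))
X = 1864
m(f(1)) + X = 2*1*(19 + 1) + 1864 = 2*1*20 + 1864 = 40 + 1864 = 1904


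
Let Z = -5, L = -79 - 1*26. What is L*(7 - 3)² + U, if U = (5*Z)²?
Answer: -1055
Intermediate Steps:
L = -105 (L = -79 - 26 = -105)
U = 625 (U = (5*(-5))² = (-25)² = 625)
L*(7 - 3)² + U = -105*(7 - 3)² + 625 = -105*4² + 625 = -105*16 + 625 = -1680 + 625 = -1055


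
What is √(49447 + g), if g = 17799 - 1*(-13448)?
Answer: 3*√8966 ≈ 284.07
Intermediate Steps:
g = 31247 (g = 17799 + 13448 = 31247)
√(49447 + g) = √(49447 + 31247) = √80694 = 3*√8966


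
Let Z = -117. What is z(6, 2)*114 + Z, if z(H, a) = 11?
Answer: 1137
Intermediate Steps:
z(6, 2)*114 + Z = 11*114 - 117 = 1254 - 117 = 1137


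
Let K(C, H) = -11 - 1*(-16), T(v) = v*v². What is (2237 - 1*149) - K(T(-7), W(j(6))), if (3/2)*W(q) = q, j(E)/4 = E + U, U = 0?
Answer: 2083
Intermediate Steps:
j(E) = 4*E (j(E) = 4*(E + 0) = 4*E)
W(q) = 2*q/3
T(v) = v³
K(C, H) = 5 (K(C, H) = -11 + 16 = 5)
(2237 - 1*149) - K(T(-7), W(j(6))) = (2237 - 1*149) - 1*5 = (2237 - 149) - 5 = 2088 - 5 = 2083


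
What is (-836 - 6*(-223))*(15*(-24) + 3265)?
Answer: 1458310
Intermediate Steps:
(-836 - 6*(-223))*(15*(-24) + 3265) = (-836 + 1338)*(-360 + 3265) = 502*2905 = 1458310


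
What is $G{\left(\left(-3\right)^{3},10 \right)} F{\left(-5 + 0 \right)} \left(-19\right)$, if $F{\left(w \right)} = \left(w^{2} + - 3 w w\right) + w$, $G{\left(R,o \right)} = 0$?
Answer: $0$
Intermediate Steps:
$F{\left(w \right)} = w - 2 w^{2}$ ($F{\left(w \right)} = \left(w^{2} - 3 w^{2}\right) + w = - 2 w^{2} + w = w - 2 w^{2}$)
$G{\left(\left(-3\right)^{3},10 \right)} F{\left(-5 + 0 \right)} \left(-19\right) = 0 \left(-5 + 0\right) \left(1 - 2 \left(-5 + 0\right)\right) \left(-19\right) = 0 \left(- 5 \left(1 - -10\right)\right) \left(-19\right) = 0 \left(- 5 \left(1 + 10\right)\right) \left(-19\right) = 0 \left(\left(-5\right) 11\right) \left(-19\right) = 0 \left(-55\right) \left(-19\right) = 0 \left(-19\right) = 0$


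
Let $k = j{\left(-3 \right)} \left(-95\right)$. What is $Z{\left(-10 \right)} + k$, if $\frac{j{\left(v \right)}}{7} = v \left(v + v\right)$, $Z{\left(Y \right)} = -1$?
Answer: $-11971$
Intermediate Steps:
$j{\left(v \right)} = 14 v^{2}$ ($j{\left(v \right)} = 7 v \left(v + v\right) = 7 v 2 v = 7 \cdot 2 v^{2} = 14 v^{2}$)
$k = -11970$ ($k = 14 \left(-3\right)^{2} \left(-95\right) = 14 \cdot 9 \left(-95\right) = 126 \left(-95\right) = -11970$)
$Z{\left(-10 \right)} + k = -1 - 11970 = -11971$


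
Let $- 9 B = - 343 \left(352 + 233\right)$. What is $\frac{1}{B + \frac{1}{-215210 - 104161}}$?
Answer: $\frac{319371}{7120376444} \approx 4.4853 \cdot 10^{-5}$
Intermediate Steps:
$B = 22295$ ($B = - \frac{\left(-343\right) \left(352 + 233\right)}{9} = - \frac{\left(-343\right) 585}{9} = \left(- \frac{1}{9}\right) \left(-200655\right) = 22295$)
$\frac{1}{B + \frac{1}{-215210 - 104161}} = \frac{1}{22295 + \frac{1}{-215210 - 104161}} = \frac{1}{22295 + \frac{1}{-319371}} = \frac{1}{22295 - \frac{1}{319371}} = \frac{1}{\frac{7120376444}{319371}} = \frac{319371}{7120376444}$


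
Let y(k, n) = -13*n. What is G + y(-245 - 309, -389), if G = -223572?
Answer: -218515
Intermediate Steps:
G + y(-245 - 309, -389) = -223572 - 13*(-389) = -223572 + 5057 = -218515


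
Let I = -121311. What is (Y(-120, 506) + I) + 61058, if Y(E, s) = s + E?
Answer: -59867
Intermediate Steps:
Y(E, s) = E + s
(Y(-120, 506) + I) + 61058 = ((-120 + 506) - 121311) + 61058 = (386 - 121311) + 61058 = -120925 + 61058 = -59867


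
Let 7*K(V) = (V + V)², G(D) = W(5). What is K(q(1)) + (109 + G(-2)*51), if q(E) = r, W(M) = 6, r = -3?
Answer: 2941/7 ≈ 420.14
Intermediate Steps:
G(D) = 6
q(E) = -3
K(V) = 4*V²/7 (K(V) = (V + V)²/7 = (2*V)²/7 = (4*V²)/7 = 4*V²/7)
K(q(1)) + (109 + G(-2)*51) = (4/7)*(-3)² + (109 + 6*51) = (4/7)*9 + (109 + 306) = 36/7 + 415 = 2941/7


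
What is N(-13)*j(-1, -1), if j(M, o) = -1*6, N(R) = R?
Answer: 78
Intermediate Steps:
j(M, o) = -6
N(-13)*j(-1, -1) = -13*(-6) = 78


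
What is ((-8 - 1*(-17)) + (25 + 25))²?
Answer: 3481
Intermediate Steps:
((-8 - 1*(-17)) + (25 + 25))² = ((-8 + 17) + 50)² = (9 + 50)² = 59² = 3481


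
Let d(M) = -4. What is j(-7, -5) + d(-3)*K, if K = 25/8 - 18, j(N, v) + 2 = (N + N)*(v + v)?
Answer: 395/2 ≈ 197.50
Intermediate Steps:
j(N, v) = -2 + 4*N*v (j(N, v) = -2 + (N + N)*(v + v) = -2 + (2*N)*(2*v) = -2 + 4*N*v)
K = -119/8 (K = 25*(1/8) - 18 = 25/8 - 18 = -119/8 ≈ -14.875)
j(-7, -5) + d(-3)*K = (-2 + 4*(-7)*(-5)) - 4*(-119/8) = (-2 + 140) + 119/2 = 138 + 119/2 = 395/2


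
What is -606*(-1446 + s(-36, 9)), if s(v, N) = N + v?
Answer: 892638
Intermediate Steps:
-606*(-1446 + s(-36, 9)) = -606*(-1446 + (9 - 36)) = -606*(-1446 - 27) = -606*(-1473) = 892638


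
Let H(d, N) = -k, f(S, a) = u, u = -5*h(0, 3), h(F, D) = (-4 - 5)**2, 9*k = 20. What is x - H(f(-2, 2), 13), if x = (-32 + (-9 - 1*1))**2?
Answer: 15896/9 ≈ 1766.2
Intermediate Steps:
k = 20/9 (k = (1/9)*20 = 20/9 ≈ 2.2222)
h(F, D) = 81 (h(F, D) = (-9)**2 = 81)
u = -405 (u = -5*81 = -405)
f(S, a) = -405
H(d, N) = -20/9 (H(d, N) = -1*20/9 = -20/9)
x = 1764 (x = (-32 + (-9 - 1))**2 = (-32 - 10)**2 = (-42)**2 = 1764)
x - H(f(-2, 2), 13) = 1764 - 1*(-20/9) = 1764 + 20/9 = 15896/9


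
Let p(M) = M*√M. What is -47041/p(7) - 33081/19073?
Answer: -33081/19073 - 47041*√7/49 ≈ -2541.7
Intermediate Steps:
p(M) = M^(3/2)
-47041/p(7) - 33081/19073 = -47041*√7/49 - 33081/19073 = -33081/19073 - 47041*√7/49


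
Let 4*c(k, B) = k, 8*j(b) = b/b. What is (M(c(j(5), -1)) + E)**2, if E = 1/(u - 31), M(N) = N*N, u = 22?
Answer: 1030225/84934656 ≈ 0.012130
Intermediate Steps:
j(b) = 1/8 (j(b) = (b/b)/8 = (1/8)*1 = 1/8)
c(k, B) = k/4
M(N) = N**2
E = -1/9 (E = 1/(22 - 31) = 1/(-9) = -1/9 ≈ -0.11111)
(M(c(j(5), -1)) + E)**2 = (((1/4)*(1/8))**2 - 1/9)**2 = ((1/32)**2 - 1/9)**2 = (1/1024 - 1/9)**2 = (-1015/9216)**2 = 1030225/84934656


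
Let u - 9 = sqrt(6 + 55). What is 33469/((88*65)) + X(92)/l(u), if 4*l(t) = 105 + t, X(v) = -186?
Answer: -803477/1138280 + 744*sqrt(61)/12935 ≈ -0.25664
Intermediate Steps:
u = 9 + sqrt(61) (u = 9 + sqrt(6 + 55) = 9 + sqrt(61) ≈ 16.810)
l(t) = 105/4 + t/4 (l(t) = (105 + t)/4 = 105/4 + t/4)
33469/((88*65)) + X(92)/l(u) = 33469/((88*65)) - 186/(105/4 + (9 + sqrt(61))/4) = 33469/5720 - 186/(105/4 + (9/4 + sqrt(61)/4)) = 33469*(1/5720) - 186/(57/2 + sqrt(61)/4) = 33469/5720 - 186/(57/2 + sqrt(61)/4)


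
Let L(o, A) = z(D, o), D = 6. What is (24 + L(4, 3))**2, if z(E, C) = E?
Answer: 900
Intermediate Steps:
L(o, A) = 6
(24 + L(4, 3))**2 = (24 + 6)**2 = 30**2 = 900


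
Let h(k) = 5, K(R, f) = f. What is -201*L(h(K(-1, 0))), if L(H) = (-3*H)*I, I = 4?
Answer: 12060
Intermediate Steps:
L(H) = -12*H (L(H) = -3*H*4 = -12*H)
-201*L(h(K(-1, 0))) = -(-2412)*5 = -201*(-60) = 12060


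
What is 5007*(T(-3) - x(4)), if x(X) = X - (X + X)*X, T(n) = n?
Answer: 125175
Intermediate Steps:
x(X) = X - 2*X² (x(X) = X - 2*X*X = X - 2*X²)
5007*(T(-3) - x(4)) = 5007*(-3 - 4*(1 - 2*4)) = 5007*(-3 - 4*(1 - 8)) = 5007*(-3 - 4*(-7)) = 5007*(-3 - 1*(-28)) = 5007*(-3 + 28) = 5007*25 = 125175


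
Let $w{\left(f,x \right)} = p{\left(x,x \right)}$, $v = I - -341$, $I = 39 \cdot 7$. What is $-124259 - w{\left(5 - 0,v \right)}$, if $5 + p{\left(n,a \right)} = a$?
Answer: $-124868$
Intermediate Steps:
$I = 273$
$p{\left(n,a \right)} = -5 + a$
$v = 614$ ($v = 273 - -341 = 273 + 341 = 614$)
$w{\left(f,x \right)} = -5 + x$
$-124259 - w{\left(5 - 0,v \right)} = -124259 - \left(-5 + 614\right) = -124259 - 609 = -124868$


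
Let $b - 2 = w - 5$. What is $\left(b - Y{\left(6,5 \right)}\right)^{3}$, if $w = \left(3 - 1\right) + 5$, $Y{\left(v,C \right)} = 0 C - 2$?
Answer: $216$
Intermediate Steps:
$Y{\left(v,C \right)} = -2$ ($Y{\left(v,C \right)} = 0 - 2 = -2$)
$w = 7$ ($w = 2 + 5 = 7$)
$b = 4$ ($b = 2 + \left(7 - 5\right) = 2 + 2 = 4$)
$\left(b - Y{\left(6,5 \right)}\right)^{3} = \left(4 - -2\right)^{3} = \left(4 + 2\right)^{3} = 6^{3} = 216$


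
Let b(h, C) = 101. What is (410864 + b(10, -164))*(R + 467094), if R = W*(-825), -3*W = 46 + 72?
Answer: 205295099960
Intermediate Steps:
W = -118/3 (W = -(46 + 72)/3 = -1/3*118 = -118/3 ≈ -39.333)
R = 32450 (R = -118/3*(-825) = 32450)
(410864 + b(10, -164))*(R + 467094) = (410864 + 101)*(32450 + 467094) = 410965*499544 = 205295099960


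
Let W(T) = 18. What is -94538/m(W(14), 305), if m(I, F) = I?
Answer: -47269/9 ≈ -5252.1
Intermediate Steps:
-94538/m(W(14), 305) = -94538/18 = -94538*1/18 = -47269/9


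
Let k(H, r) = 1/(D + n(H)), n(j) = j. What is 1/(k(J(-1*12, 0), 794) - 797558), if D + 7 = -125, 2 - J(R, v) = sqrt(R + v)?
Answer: 2*(-sqrt(3) + 65*I)/(-103682541*I + 1595116*sqrt(3)) ≈ -1.2538e-6 - 3.1919e-16*I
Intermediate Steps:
J(R, v) = 2 - sqrt(R + v)
D = -132 (D = -7 - 125 = -132)
k(H, r) = 1/(-132 + H)
1/(k(J(-1*12, 0), 794) - 797558) = 1/(1/(-132 + (2 - sqrt(-1*12 + 0))) - 797558) = 1/(1/(-132 + (2 - sqrt(-12 + 0))) - 797558) = 1/(1/(-132 + (2 - sqrt(-12))) - 797558) = 1/(1/(-132 + (2 - 2*I*sqrt(3))) - 797558) = 1/(1/(-130 - 2*I*sqrt(3)) - 797558) = 1/(-797558 + 1/(-130 - 2*I*sqrt(3)))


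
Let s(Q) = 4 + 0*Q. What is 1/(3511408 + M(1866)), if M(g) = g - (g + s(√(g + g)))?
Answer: 1/3511404 ≈ 2.8479e-7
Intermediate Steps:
s(Q) = 4 (s(Q) = 4 + 0 = 4)
M(g) = -4 (M(g) = g - (g + 4) = g - (4 + g) = g + (-4 - g) = -4)
1/(3511408 + M(1866)) = 1/(3511408 - 4) = 1/3511404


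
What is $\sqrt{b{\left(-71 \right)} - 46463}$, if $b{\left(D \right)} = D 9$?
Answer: $i \sqrt{47102} \approx 217.03 i$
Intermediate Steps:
$b{\left(D \right)} = 9 D$
$\sqrt{b{\left(-71 \right)} - 46463} = \sqrt{9 \left(-71\right) - 46463} = \sqrt{-639 - 46463} = \sqrt{-47102} = i \sqrt{47102}$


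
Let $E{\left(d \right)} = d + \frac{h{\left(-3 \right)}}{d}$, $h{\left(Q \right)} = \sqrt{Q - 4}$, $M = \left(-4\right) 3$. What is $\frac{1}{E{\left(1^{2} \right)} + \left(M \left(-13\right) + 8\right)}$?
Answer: $\frac{165}{27232} - \frac{i \sqrt{7}}{27232} \approx 0.0060591 - 9.7156 \cdot 10^{-5} i$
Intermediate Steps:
$M = -12$
$h{\left(Q \right)} = \sqrt{-4 + Q}$
$E{\left(d \right)} = d + \frac{i \sqrt{7}}{d}$ ($E{\left(d \right)} = d + \frac{\sqrt{-4 - 3}}{d} = d + \frac{\sqrt{-7}}{d} = d + \frac{i \sqrt{7}}{d}$)
$\frac{1}{E{\left(1^{2} \right)} + \left(M \left(-13\right) + 8\right)} = \frac{1}{\left(1^{2} + \frac{i \sqrt{7}}{1^{2}}\right) + \left(\left(-12\right) \left(-13\right) + 8\right)} = \frac{1}{\left(1 + \frac{i \sqrt{7}}{1}\right) + \left(156 + 8\right)} = \frac{1}{\left(1 + i \sqrt{7} \cdot 1\right) + 164} = \frac{1}{\left(1 + i \sqrt{7}\right) + 164} = \frac{1}{165 + i \sqrt{7}}$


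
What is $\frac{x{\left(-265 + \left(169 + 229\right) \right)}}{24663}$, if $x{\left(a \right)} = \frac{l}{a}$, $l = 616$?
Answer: $\frac{88}{468597} \approx 0.00018779$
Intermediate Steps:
$x{\left(a \right)} = \frac{616}{a}$
$\frac{x{\left(-265 + \left(169 + 229\right) \right)}}{24663} = \frac{616 \frac{1}{-265 + \left(169 + 229\right)}}{24663} = \frac{616}{-265 + 398} \cdot \frac{1}{24663} = \frac{616}{133} \cdot \frac{1}{24663} = 616 \cdot \frac{1}{133} \cdot \frac{1}{24663} = \frac{88}{19} \cdot \frac{1}{24663} = \frac{88}{468597}$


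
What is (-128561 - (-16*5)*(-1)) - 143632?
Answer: -272273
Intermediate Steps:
(-128561 - (-16*5)*(-1)) - 143632 = (-128561 - (-80)*(-1)) - 143632 = (-128561 - 1*80) - 143632 = (-128561 - 80) - 143632 = -128641 - 143632 = -272273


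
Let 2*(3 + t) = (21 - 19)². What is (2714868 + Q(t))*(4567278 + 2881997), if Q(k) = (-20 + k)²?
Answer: 20227083450975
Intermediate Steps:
t = -1 (t = -3 + (21 - 19)²/2 = -3 + (½)*2² = -3 + (½)*4 = -3 + 2 = -1)
(2714868 + Q(t))*(4567278 + 2881997) = (2714868 + (-20 - 1)²)*(4567278 + 2881997) = (2714868 + (-21)²)*7449275 = (2714868 + 441)*7449275 = 2715309*7449275 = 20227083450975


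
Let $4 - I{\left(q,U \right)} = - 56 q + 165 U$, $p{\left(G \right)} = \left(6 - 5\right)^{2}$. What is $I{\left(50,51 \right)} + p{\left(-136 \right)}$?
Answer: $-5610$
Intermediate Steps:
$p{\left(G \right)} = 1$ ($p{\left(G \right)} = 1^{2} = 1$)
$I{\left(q,U \right)} = 4 - 165 U + 56 q$ ($I{\left(q,U \right)} = 4 - \left(- 56 q + 165 U\right) = 4 - 165 U + 56 q$)
$I{\left(50,51 \right)} + p{\left(-136 \right)} = \left(4 - 8415 + 56 \cdot 50\right) + 1 = \left(4 - 8415 + 2800\right) + 1 = -5611 + 1 = -5610$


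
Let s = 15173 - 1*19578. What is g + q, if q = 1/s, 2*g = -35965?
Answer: -158425827/8810 ≈ -17983.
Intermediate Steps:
g = -35965/2 (g = (1/2)*(-35965) = -35965/2 ≈ -17983.)
s = -4405 (s = 15173 - 19578 = -4405)
q = -1/4405 (q = 1/(-4405) = -1/4405 ≈ -0.00022701)
g + q = -35965/2 - 1/4405 = -158425827/8810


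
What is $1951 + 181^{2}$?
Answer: $34712$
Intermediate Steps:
$1951 + 181^{2} = 1951 + 32761 = 34712$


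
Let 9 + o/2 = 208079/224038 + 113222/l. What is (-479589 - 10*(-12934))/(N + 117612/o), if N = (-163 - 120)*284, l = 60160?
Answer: 7304361606059839/1874288077108012 ≈ 3.8971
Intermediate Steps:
o = -20854767911/1684765760 (o = -18 + 2*(208079/224038 + 113222/60160) = -18 + 2*(208079*(1/224038) + 113222*(1/60160)) = -18 + 2*(208079/224038 + 56611/30080) = -18 + 2*(9471015769/3369531520) = -18 + 9471015769/1684765760 = -20854767911/1684765760 ≈ -12.378)
N = -80372 (N = -283*284 = -80372)
(-479589 - 10*(-12934))/(N + 117612/o) = (-479589 - 10*(-12934))/(-80372 + 117612/(-20854767911/1684765760)) = (-479589 + 129340)/(-80372 + 117612*(-1684765760/20854767911)) = -350249/(-80372 - 198148670565120/20854767911) = -350249/(-1874288077108012/20854767911) = -350249*(-20854767911/1874288077108012) = 7304361606059839/1874288077108012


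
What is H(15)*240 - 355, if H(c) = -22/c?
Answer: -707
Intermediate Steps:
H(15)*240 - 355 = -22/15*240 - 355 = -352 - 355 = -707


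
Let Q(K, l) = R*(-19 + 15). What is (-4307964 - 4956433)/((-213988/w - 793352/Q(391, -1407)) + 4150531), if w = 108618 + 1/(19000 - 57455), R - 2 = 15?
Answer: -657840634338352561/295546665137021805 ≈ -2.2258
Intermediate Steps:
R = 17 (R = 2 + 15 = 17)
Q(K, l) = -68 (Q(K, l) = 17*(-19 + 15) = 17*(-4) = -68)
w = 4176905189/38455 (w = 108618 + 1/(-38455) = 108618 - 1/38455 = 4176905189/38455 ≈ 1.0862e+5)
(-4307964 - 4956433)/((-213988/w - 793352/Q(391, -1407)) + 4150531) = (-4307964 - 4956433)/((-213988/4176905189/38455 - 793352/(-68)) + 4150531) = -9264397/((-213988*38455/4176905189 - 793352*(-1/68)) + 4150531) = -9264397/((-8228908540/4176905189 + 198338/17) + 4150531) = -9264397/(828299129930702/71007388213 + 4150531) = -9264397/295546665137021805/71007388213 = -9264397*71007388213/295546665137021805 = -657840634338352561/295546665137021805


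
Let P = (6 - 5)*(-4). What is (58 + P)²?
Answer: 2916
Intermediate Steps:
P = -4 (P = 1*(-4) = -4)
(58 + P)² = (58 - 4)² = 54² = 2916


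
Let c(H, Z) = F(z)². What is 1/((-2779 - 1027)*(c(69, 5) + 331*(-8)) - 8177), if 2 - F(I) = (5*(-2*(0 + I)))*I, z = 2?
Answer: 1/3356327 ≈ 2.9794e-7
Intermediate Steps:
F(I) = 2 + 10*I² (F(I) = 2 - 5*(-2*(0 + I))*I = 2 - 5*(-2*I)*I = 2 - (-10*I)*I = 2 - (-10)*I² = 2 + 10*I²)
c(H, Z) = 1764 (c(H, Z) = (2 + 10*2²)² = (2 + 10*4)² = (2 + 40)² = 42² = 1764)
1/((-2779 - 1027)*(c(69, 5) + 331*(-8)) - 8177) = 1/((-2779 - 1027)*(1764 + 331*(-8)) - 8177) = 1/(-3806*(1764 - 2648) - 8177) = 1/(-3806*(-884) - 8177) = 1/(3364504 - 8177) = 1/3356327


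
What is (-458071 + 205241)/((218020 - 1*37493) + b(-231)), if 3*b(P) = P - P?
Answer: -252830/180527 ≈ -1.4005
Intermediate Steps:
b(P) = 0 (b(P) = (P - P)/3 = (⅓)*0 = 0)
(-458071 + 205241)/((218020 - 1*37493) + b(-231)) = (-458071 + 205241)/((218020 - 1*37493) + 0) = -252830/((218020 - 37493) + 0) = -252830/(180527 + 0) = -252830/180527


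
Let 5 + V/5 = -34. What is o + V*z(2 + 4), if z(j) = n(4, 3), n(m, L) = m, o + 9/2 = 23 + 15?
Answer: -1493/2 ≈ -746.50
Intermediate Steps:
o = 67/2 (o = -9/2 + (23 + 15) = -9/2 + 38 = 67/2 ≈ 33.500)
z(j) = 4
V = -195 (V = -25 + 5*(-34) = -25 - 170 = -195)
o + V*z(2 + 4) = 67/2 - 195*4 = 67/2 - 780 = -1493/2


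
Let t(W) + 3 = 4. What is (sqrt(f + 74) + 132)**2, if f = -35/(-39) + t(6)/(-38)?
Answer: (195624 + sqrt(164441238))**2/2196324 ≈ 19783.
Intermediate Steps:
t(W) = 1 (t(W) = -3 + 4 = 1)
f = 1291/1482 (f = -35/(-39) + 1/(-38) = -35*(-1/39) + 1*(-1/38) = 35/39 - 1/38 = 1291/1482 ≈ 0.87112)
(sqrt(f + 74) + 132)**2 = (sqrt(1291/1482 + 74) + 132)**2 = (sqrt(110959/1482) + 132)**2 = (sqrt(164441238)/1482 + 132)**2 = (132 + sqrt(164441238)/1482)**2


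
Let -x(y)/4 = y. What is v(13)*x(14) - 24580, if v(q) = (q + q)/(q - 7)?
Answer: -74468/3 ≈ -24823.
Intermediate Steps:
v(q) = 2*q/(-7 + q) (v(q) = (2*q)/(-7 + q) = 2*q/(-7 + q))
x(y) = -4*y
v(13)*x(14) - 24580 = (2*13/(-7 + 13))*(-4*14) - 24580 = (2*13/6)*(-56) - 24580 = (2*13*(⅙))*(-56) - 24580 = (13/3)*(-56) - 24580 = -728/3 - 24580 = -74468/3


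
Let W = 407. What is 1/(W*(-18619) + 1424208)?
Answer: -1/6153725 ≈ -1.6250e-7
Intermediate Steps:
1/(W*(-18619) + 1424208) = 1/(407*(-18619) + 1424208) = 1/(-7577933 + 1424208) = 1/(-6153725) = -1/6153725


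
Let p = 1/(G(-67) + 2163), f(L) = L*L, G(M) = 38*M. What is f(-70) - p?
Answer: 1876701/383 ≈ 4900.0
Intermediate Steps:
f(L) = L²
p = -1/383 (p = 1/(38*(-67) + 2163) = 1/(-2546 + 2163) = 1/(-383) = -1/383 ≈ -0.0026110)
f(-70) - p = (-70)² - 1*(-1/383) = 4900 + 1/383 = 1876701/383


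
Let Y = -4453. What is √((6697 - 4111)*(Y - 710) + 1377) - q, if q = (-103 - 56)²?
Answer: -25281 + 57*I*√4109 ≈ -25281.0 + 3653.8*I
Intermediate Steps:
q = 25281 (q = (-159)² = 25281)
√((6697 - 4111)*(Y - 710) + 1377) - q = √((6697 - 4111)*(-4453 - 710) + 1377) - 1*25281 = √(2586*(-5163) + 1377) - 25281 = √(-13351518 + 1377) - 25281 = √(-13350141) - 25281 = 57*I*√4109 - 25281 = -25281 + 57*I*√4109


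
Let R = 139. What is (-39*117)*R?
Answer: -634257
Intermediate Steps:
(-39*117)*R = -39*117*139 = -4563*139 = -634257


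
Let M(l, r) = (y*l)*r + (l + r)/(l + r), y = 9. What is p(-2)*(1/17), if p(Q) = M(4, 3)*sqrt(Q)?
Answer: 109*I*sqrt(2)/17 ≈ 9.0676*I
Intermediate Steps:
M(l, r) = 1 + 9*l*r (M(l, r) = (9*l)*r + (l + r)/(l + r) = 9*l*r + 1 = 1 + 9*l*r)
p(Q) = 109*sqrt(Q) (p(Q) = (1 + 9*4*3)*sqrt(Q) = (1 + 108)*sqrt(Q) = 109*sqrt(Q))
p(-2)*(1/17) = (109*sqrt(-2))*(1/17) = (109*(I*sqrt(2)))*(1*(1/17)) = (109*I*sqrt(2))*(1/17) = 109*I*sqrt(2)/17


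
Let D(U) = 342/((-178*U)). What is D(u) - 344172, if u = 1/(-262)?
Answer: -30586506/89 ≈ -3.4367e+5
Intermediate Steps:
u = -1/262 ≈ -0.0038168
D(U) = -171/(89*U) (D(U) = 342*(-1/(178*U)) = -171/(89*U))
D(u) - 344172 = -171/(89*(-1/262)) - 344172 = -171/89*(-262) - 344172 = 44802/89 - 344172 = -30586506/89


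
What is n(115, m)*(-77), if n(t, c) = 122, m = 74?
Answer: -9394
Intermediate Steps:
n(115, m)*(-77) = 122*(-77) = -9394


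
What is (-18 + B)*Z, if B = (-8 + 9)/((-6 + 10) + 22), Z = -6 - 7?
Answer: 467/2 ≈ 233.50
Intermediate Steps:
Z = -13
B = 1/26 (B = 1/(4 + 22) = 1/26 ≈ 0.038462)
(-18 + B)*Z = (-18 + 1/26)*(-13) = -467/26*(-13) = 467/2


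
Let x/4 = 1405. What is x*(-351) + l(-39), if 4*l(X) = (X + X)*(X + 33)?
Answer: -1972503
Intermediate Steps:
x = 5620 (x = 4*1405 = 5620)
l(X) = X*(33 + X)/2 (l(X) = ((X + X)*(X + 33))/4 = ((2*X)*(33 + X))/4 = (2*X*(33 + X))/4 = X*(33 + X)/2)
x*(-351) + l(-39) = 5620*(-351) + (½)*(-39)*(33 - 39) = -1972620 + (½)*(-39)*(-6) = -1972620 + 117 = -1972503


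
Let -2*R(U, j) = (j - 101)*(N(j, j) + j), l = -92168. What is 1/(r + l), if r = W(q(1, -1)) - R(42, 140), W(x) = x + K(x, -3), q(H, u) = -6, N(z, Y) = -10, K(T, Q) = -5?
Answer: -1/89644 ≈ -1.1155e-5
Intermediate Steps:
W(x) = -5 + x (W(x) = x - 5 = -5 + x)
R(U, j) = -(-101 + j)*(-10 + j)/2 (R(U, j) = -(j - 101)*(-10 + j)/2 = -(-101 + j)*(-10 + j)/2)
r = 2524 (r = (-5 - 6) - (-505 - ½*140² + (111/2)*140) = -11 - (-505 - ½*19600 + 7770) = -11 - (-505 - 9800 + 7770) = -11 - 1*(-2535) = -11 + 2535 = 2524)
1/(r + l) = 1/(2524 - 92168) = 1/(-89644) = -1/89644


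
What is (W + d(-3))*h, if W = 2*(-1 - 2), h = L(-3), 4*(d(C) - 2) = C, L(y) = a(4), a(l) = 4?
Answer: -19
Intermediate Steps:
L(y) = 4
d(C) = 2 + C/4
h = 4
W = -6 (W = 2*(-3) = -6)
(W + d(-3))*h = (-6 + (2 + (¼)*(-3)))*4 = (-6 + (2 - ¾))*4 = (-6 + 5/4)*4 = -19/4*4 = -19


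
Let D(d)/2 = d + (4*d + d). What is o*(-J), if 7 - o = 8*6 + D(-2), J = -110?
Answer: -1870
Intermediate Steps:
D(d) = 12*d (D(d) = 2*(d + (4*d + d)) = 2*(d + 5*d) = 2*(6*d) = 12*d)
o = -17 (o = 7 - (8*6 + 12*(-2)) = 7 - (48 - 24) = 7 - 1*24 = 7 - 24 = -17)
o*(-J) = -(-17)*(-110) = -17*110 = -1870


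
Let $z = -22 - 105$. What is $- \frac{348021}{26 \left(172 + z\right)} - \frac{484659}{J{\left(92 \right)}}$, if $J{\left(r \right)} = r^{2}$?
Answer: $- \frac{195150043}{550160} \approx -354.71$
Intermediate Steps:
$z = -127$ ($z = -22 - 105 = -127$)
$- \frac{348021}{26 \left(172 + z\right)} - \frac{484659}{J{\left(92 \right)}} = - \frac{348021}{26 \left(172 - 127\right)} - \frac{484659}{92^{2}} = - \frac{348021}{26 \cdot 45} - \frac{484659}{8464} = - \frac{348021}{1170} - \frac{484659}{8464} = \left(-348021\right) \frac{1}{1170} - \frac{484659}{8464} = - \frac{38669}{130} - \frac{484659}{8464} = - \frac{195150043}{550160}$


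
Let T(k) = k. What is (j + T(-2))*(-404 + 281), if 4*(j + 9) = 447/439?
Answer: 2320887/1756 ≈ 1321.7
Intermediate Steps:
j = -15357/1756 (j = -9 + (447/439)/4 = -9 + (447*(1/439))/4 = -9 + (¼)*(447/439) = -9 + 447/1756 = -15357/1756 ≈ -8.7454)
(j + T(-2))*(-404 + 281) = (-15357/1756 - 2)*(-404 + 281) = -18869/1756*(-123) = 2320887/1756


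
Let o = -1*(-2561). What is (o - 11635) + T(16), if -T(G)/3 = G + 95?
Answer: -9407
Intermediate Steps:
T(G) = -285 - 3*G (T(G) = -3*(G + 95) = -3*(95 + G) = -285 - 3*G)
o = 2561
(o - 11635) + T(16) = (2561 - 11635) + (-285 - 3*16) = -9074 + (-285 - 48) = -9074 - 333 = -9407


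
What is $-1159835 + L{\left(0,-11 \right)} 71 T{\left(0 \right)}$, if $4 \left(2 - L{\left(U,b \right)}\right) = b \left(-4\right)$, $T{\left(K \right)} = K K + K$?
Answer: $-1159835$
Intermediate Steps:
$T{\left(K \right)} = K + K^{2}$ ($T{\left(K \right)} = K^{2} + K = K + K^{2}$)
$L{\left(U,b \right)} = 2 + b$ ($L{\left(U,b \right)} = 2 - \frac{b \left(-4\right)}{4} = 2 - \frac{\left(-4\right) b}{4} = 2 + b$)
$-1159835 + L{\left(0,-11 \right)} 71 T{\left(0 \right)} = -1159835 + \left(2 - 11\right) 71 \cdot 0 \left(1 + 0\right) = -1159835 + \left(-9\right) 71 \cdot 0 \cdot 1 = -1159835 - 0 = -1159835 + 0 = -1159835$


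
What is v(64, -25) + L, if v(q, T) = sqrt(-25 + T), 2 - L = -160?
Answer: 162 + 5*I*sqrt(2) ≈ 162.0 + 7.0711*I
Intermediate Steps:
L = 162 (L = 2 - 1*(-160) = 2 + 160 = 162)
v(64, -25) + L = sqrt(-25 - 25) + 162 = sqrt(-50) + 162 = 5*I*sqrt(2) + 162 = 162 + 5*I*sqrt(2)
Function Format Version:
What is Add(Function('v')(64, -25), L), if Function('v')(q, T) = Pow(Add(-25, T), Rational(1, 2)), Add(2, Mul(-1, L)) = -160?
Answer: Add(162, Mul(5, I, Pow(2, Rational(1, 2)))) ≈ Add(162.00, Mul(7.0711, I))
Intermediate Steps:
L = 162 (L = Add(2, Mul(-1, -160)) = Add(2, 160) = 162)
Add(Function('v')(64, -25), L) = Add(Pow(Add(-25, -25), Rational(1, 2)), 162) = Add(Pow(-50, Rational(1, 2)), 162) = Add(Mul(5, I, Pow(2, Rational(1, 2))), 162) = Add(162, Mul(5, I, Pow(2, Rational(1, 2))))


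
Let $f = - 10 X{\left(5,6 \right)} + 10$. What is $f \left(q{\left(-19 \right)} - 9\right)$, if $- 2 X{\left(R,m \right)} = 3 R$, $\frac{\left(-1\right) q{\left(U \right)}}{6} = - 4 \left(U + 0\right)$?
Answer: $-39525$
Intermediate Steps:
$q{\left(U \right)} = 24 U$ ($q{\left(U \right)} = - 6 \left(- 4 \left(U + 0\right)\right) = - 6 \left(- 4 U\right) = 24 U$)
$X{\left(R,m \right)} = - \frac{3 R}{2}$
$f = 85$ ($f = - 10 \left(\left(- \frac{3}{2}\right) 5\right) + 10 = \left(-10\right) \left(- \frac{15}{2}\right) + 10 = 75 + 10 = 85$)
$f \left(q{\left(-19 \right)} - 9\right) = 85 \left(24 \left(-19\right) - 9\right) = 85 \left(-456 - 9\right) = 85 \left(-465\right) = -39525$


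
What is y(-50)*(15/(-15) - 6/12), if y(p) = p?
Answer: 75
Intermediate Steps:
y(-50)*(15/(-15) - 6/12) = -50*(15/(-15) - 6/12) = -50*(15*(-1/15) - 6*1/12) = -50*(-1 - 1/2) = -50*(-3/2) = 75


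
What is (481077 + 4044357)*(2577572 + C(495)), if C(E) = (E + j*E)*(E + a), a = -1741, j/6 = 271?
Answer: -4529539555182612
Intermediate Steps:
j = 1626 (j = 6*271 = 1626)
C(E) = 1627*E*(-1741 + E) (C(E) = (E + 1626*E)*(E - 1741) = (1627*E)*(-1741 + E) = 1627*E*(-1741 + E))
(481077 + 4044357)*(2577572 + C(495)) = (481077 + 4044357)*(2577572 + 1627*495*(-1741 + 495)) = 4525434*(2577572 + 1627*495*(-1246)) = 4525434*(2577572 - 1003484790) = 4525434*(-1000907218) = -4529539555182612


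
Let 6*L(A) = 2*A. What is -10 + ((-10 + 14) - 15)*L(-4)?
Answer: 14/3 ≈ 4.6667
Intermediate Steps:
L(A) = A/3 (L(A) = (2*A)/6 = A/3)
-10 + ((-10 + 14) - 15)*L(-4) = -10 + ((-10 + 14) - 15)*((⅓)*(-4)) = -10 + (4 - 15)*(-4/3) = -10 - 11*(-4/3) = -10 + 44/3 = 14/3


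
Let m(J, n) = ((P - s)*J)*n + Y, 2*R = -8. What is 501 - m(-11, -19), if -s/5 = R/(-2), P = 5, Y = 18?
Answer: -2652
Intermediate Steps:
R = -4 (R = (½)*(-8) = -4)
s = -10 (s = -(-20)/(-2) = -(-20)*(-1)/2 = -5*2 = -10)
m(J, n) = 18 + 15*J*n (m(J, n) = ((5 - 1*(-10))*J)*n + 18 = ((5 + 10)*J)*n + 18 = (15*J)*n + 18 = 15*J*n + 18 = 18 + 15*J*n)
501 - m(-11, -19) = 501 - (18 + 15*(-11)*(-19)) = 501 - (18 + 3135) = 501 - 1*3153 = 501 - 3153 = -2652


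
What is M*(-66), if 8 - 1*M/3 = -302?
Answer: -61380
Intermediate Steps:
M = 930 (M = 24 - 3*(-302) = 24 + 906 = 930)
M*(-66) = 930*(-66) = -61380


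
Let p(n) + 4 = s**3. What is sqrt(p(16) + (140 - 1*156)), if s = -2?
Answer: 2*I*sqrt(7) ≈ 5.2915*I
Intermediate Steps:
p(n) = -12 (p(n) = -4 + (-2)**3 = -4 - 8 = -12)
sqrt(p(16) + (140 - 1*156)) = sqrt(-12 + (140 - 1*156)) = sqrt(-12 + (140 - 156)) = sqrt(-12 - 16) = sqrt(-28) = 2*I*sqrt(7)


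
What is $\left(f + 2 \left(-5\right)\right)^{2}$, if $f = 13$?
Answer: $9$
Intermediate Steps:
$\left(f + 2 \left(-5\right)\right)^{2} = \left(13 + 2 \left(-5\right)\right)^{2} = \left(13 - 10\right)^{2} = 3^{2} = 9$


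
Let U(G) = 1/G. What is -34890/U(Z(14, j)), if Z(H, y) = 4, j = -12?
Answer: -139560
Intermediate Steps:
-34890/U(Z(14, j)) = -34890/(1/4) = -34890/¼ = -34890*4 = -139560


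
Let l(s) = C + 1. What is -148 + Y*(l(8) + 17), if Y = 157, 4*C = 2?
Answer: 5513/2 ≈ 2756.5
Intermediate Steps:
C = ½ (C = (¼)*2 = ½ ≈ 0.50000)
l(s) = 3/2 (l(s) = ½ + 1 = 3/2)
-148 + Y*(l(8) + 17) = -148 + 157*(3/2 + 17) = -148 + 157*(37/2) = -148 + 5809/2 = 5513/2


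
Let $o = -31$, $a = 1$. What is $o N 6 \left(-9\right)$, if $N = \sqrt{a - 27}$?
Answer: $1674 i \sqrt{26} \approx 8535.8 i$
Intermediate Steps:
$N = i \sqrt{26}$ ($N = \sqrt{1 - 27} = \sqrt{-26} = i \sqrt{26} \approx 5.099 i$)
$o N 6 \left(-9\right) = - 31 i \sqrt{26} \cdot 6 \left(-9\right) = - 31 i \sqrt{26} \left(-54\right) = 1674 i \sqrt{26}$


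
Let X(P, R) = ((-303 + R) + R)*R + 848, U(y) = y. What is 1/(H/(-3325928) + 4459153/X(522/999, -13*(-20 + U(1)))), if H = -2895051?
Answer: 159727692200/14969856643259 ≈ 0.010670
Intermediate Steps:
X(P, R) = 848 + R*(-303 + 2*R) (X(P, R) = (-303 + 2*R)*R + 848 = R*(-303 + 2*R) + 848 = 848 + R*(-303 + 2*R))
1/(H/(-3325928) + 4459153/X(522/999, -13*(-20 + U(1)))) = 1/(-2895051/(-3325928) + 4459153/(848 - (-3939)*(-20 + 1) + 2*(-13*(-20 + 1))²)) = 1/(-2895051*(-1/3325928) + 4459153/(848 - (-3939)*(-19) + 2*(-13*(-19))²)) = 1/(2895051/3325928 + 4459153/(848 - 303*247 + 2*247²)) = 1/(2895051/3325928 + 4459153/(848 - 74841 + 2*61009)) = 1/(2895051/3325928 + 4459153/(848 - 74841 + 122018)) = 1/(2895051/3325928 + 4459153/48025) = 1/(14969856643259/159727692200) = 159727692200/14969856643259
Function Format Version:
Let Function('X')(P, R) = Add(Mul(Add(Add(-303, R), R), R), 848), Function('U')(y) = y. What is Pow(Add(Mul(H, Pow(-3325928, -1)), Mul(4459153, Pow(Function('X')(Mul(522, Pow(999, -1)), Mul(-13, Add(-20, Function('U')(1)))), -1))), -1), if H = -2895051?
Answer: Rational(159727692200, 14969856643259) ≈ 0.010670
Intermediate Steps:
Function('X')(P, R) = Add(848, Mul(R, Add(-303, Mul(2, R)))) (Function('X')(P, R) = Add(Mul(Add(-303, Mul(2, R)), R), 848) = Add(Mul(R, Add(-303, Mul(2, R))), 848) = Add(848, Mul(R, Add(-303, Mul(2, R)))))
Pow(Add(Mul(H, Pow(-3325928, -1)), Mul(4459153, Pow(Function('X')(Mul(522, Pow(999, -1)), Mul(-13, Add(-20, Function('U')(1)))), -1))), -1) = Pow(Add(Mul(-2895051, Pow(-3325928, -1)), Mul(4459153, Pow(Add(848, Mul(-303, Mul(-13, Add(-20, 1))), Mul(2, Pow(Mul(-13, Add(-20, 1)), 2))), -1))), -1) = Pow(Add(Mul(-2895051, Rational(-1, 3325928)), Mul(4459153, Pow(Add(848, Mul(-303, Mul(-13, -19)), Mul(2, Pow(Mul(-13, -19), 2))), -1))), -1) = Pow(Add(Rational(2895051, 3325928), Mul(4459153, Pow(Add(848, Mul(-303, 247), Mul(2, Pow(247, 2))), -1))), -1) = Pow(Add(Rational(2895051, 3325928), Mul(4459153, Pow(Add(848, -74841, Mul(2, 61009)), -1))), -1) = Pow(Add(Rational(2895051, 3325928), Mul(4459153, Pow(Add(848, -74841, 122018), -1))), -1) = Pow(Add(Rational(2895051, 3325928), Mul(4459153, Pow(48025, -1))), -1) = Pow(Add(Rational(2895051, 3325928), Mul(4459153, Rational(1, 48025))), -1) = Pow(Add(Rational(2895051, 3325928), Rational(4459153, 48025)), -1) = Pow(Rational(14969856643259, 159727692200), -1) = Rational(159727692200, 14969856643259)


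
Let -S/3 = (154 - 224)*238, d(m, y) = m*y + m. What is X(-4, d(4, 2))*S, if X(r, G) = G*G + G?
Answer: 7796880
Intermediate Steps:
d(m, y) = m + m*y
X(r, G) = G + G² (X(r, G) = G² + G = G + G²)
S = 49980 (S = -3*(154 - 224)*238 = -(-210)*238 = -3*(-16660) = 49980)
X(-4, d(4, 2))*S = ((4*(1 + 2))*(1 + 4*(1 + 2)))*49980 = ((4*3)*(1 + 4*3))*49980 = (12*(1 + 12))*49980 = (12*13)*49980 = 156*49980 = 7796880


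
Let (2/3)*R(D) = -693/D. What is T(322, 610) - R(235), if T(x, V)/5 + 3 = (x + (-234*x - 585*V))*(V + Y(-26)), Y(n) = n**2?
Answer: -1305172464571/470 ≈ -2.7770e+9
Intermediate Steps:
T(x, V) = -15 + 5*(676 + V)*(-585*V - 233*x) (T(x, V) = -15 + 5*((x + (-234*x - 585*V))*(V + (-26)**2)) = -15 + 5*((x + (-585*V - 234*x))*(V + 676)) = -15 + 5*((-585*V - 233*x)*(676 + V)) = -15 + 5*((676 + V)*(-585*V - 233*x)) = -15 + 5*(676 + V)*(-585*V - 233*x))
R(D) = -2079/(2*D) (R(D) = 3*(-693/D)/2 = -2079/(2*D))
T(322, 610) - R(235) = (-15 - 1977300*610 - 787540*322 - 2925*610**2 - 1165*610*322) - (-2079)/(2*235) = (-15 - 1206153000 - 253587880 - 2925*372100 - 228829300) - (-2079)/(2*235) = (-15 - 1206153000 - 253587880 - 1088392500 - 228829300) - 1*(-2079/470) = -2776962695 + 2079/470 = -1305172464571/470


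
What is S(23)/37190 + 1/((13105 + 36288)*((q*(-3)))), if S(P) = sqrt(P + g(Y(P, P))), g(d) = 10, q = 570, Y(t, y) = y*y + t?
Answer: -1/84462030 + sqrt(33)/37190 ≈ 0.00015445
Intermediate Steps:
Y(t, y) = t + y**2 (Y(t, y) = y**2 + t = t + y**2)
S(P) = sqrt(10 + P) (S(P) = sqrt(P + 10) = sqrt(10 + P))
S(23)/37190 + 1/((13105 + 36288)*((q*(-3)))) = sqrt(10 + 23)/37190 + 1/((13105 + 36288)*((570*(-3)))) = sqrt(33)*(1/37190) + 1/(49393*(-1710)) = sqrt(33)/37190 + (1/49393)*(-1/1710) = sqrt(33)/37190 - 1/84462030 = -1/84462030 + sqrt(33)/37190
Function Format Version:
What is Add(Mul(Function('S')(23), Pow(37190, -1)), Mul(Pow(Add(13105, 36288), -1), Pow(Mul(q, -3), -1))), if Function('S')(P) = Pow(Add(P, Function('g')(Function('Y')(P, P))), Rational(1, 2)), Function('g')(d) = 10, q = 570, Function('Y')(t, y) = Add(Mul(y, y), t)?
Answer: Add(Rational(-1, 84462030), Mul(Rational(1, 37190), Pow(33, Rational(1, 2)))) ≈ 0.00015445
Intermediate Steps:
Function('Y')(t, y) = Add(t, Pow(y, 2)) (Function('Y')(t, y) = Add(Pow(y, 2), t) = Add(t, Pow(y, 2)))
Function('S')(P) = Pow(Add(10, P), Rational(1, 2)) (Function('S')(P) = Pow(Add(P, 10), Rational(1, 2)) = Pow(Add(10, P), Rational(1, 2)))
Add(Mul(Function('S')(23), Pow(37190, -1)), Mul(Pow(Add(13105, 36288), -1), Pow(Mul(q, -3), -1))) = Add(Mul(Pow(Add(10, 23), Rational(1, 2)), Pow(37190, -1)), Mul(Pow(Add(13105, 36288), -1), Pow(Mul(570, -3), -1))) = Add(Mul(Pow(33, Rational(1, 2)), Rational(1, 37190)), Mul(Pow(49393, -1), Pow(-1710, -1))) = Add(Mul(Rational(1, 37190), Pow(33, Rational(1, 2))), Mul(Rational(1, 49393), Rational(-1, 1710))) = Add(Mul(Rational(1, 37190), Pow(33, Rational(1, 2))), Rational(-1, 84462030)) = Add(Rational(-1, 84462030), Mul(Rational(1, 37190), Pow(33, Rational(1, 2))))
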